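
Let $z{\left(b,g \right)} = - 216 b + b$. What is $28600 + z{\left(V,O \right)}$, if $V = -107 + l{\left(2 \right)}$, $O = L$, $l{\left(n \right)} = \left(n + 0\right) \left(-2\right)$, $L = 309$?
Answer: $52465$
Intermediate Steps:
$l{\left(n \right)} = - 2 n$ ($l{\left(n \right)} = n \left(-2\right) = - 2 n$)
$O = 309$
$V = -111$ ($V = -107 - 4 = -111$)
$z{\left(b,g \right)} = - 215 b$
$28600 + z{\left(V,O \right)} = 28600 - -23865 = 28600 + 23865 = 52465$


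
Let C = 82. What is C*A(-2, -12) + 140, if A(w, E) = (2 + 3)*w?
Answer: -680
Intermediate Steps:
A(w, E) = 5*w
C*A(-2, -12) + 140 = 82*(5*(-2)) + 140 = 82*(-10) + 140 = -820 + 140 = -680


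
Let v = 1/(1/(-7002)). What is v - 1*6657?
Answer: -13659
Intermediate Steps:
v = -7002 (v = 1/(-1/7002) = -7002)
v - 1*6657 = -7002 - 1*6657 = -7002 - 6657 = -13659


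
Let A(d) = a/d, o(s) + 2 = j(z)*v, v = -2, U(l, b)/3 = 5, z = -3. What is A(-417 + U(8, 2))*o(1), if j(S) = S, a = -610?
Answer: 1220/201 ≈ 6.0696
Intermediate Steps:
U(l, b) = 15 (U(l, b) = 3*5 = 15)
o(s) = 4 (o(s) = -2 - 3*(-2) = -2 + 6 = 4)
A(d) = -610/d
A(-417 + U(8, 2))*o(1) = -610/(-417 + 15)*4 = -610/(-402)*4 = -610*(-1/402)*4 = (305/201)*4 = 1220/201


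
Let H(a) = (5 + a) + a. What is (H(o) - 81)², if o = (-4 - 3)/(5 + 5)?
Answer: 149769/25 ≈ 5990.8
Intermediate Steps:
o = -7/10 ≈ -0.70000
H(a) = 5 + 2*a
(H(o) - 81)² = ((5 + 2*(-7/10)) - 81)² = ((5 - 7/5) - 81)² = (18/5 - 81)² = (-387/5)² = 149769/25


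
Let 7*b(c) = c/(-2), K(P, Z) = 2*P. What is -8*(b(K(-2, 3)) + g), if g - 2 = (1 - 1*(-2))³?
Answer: -1640/7 ≈ -234.29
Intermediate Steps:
g = 29 (g = 2 + (1 - 1*(-2))³ = 2 + (1 + 2)³ = 2 + 3³ = 2 + 27 = 29)
b(c) = -c/14 (b(c) = (c/(-2))/7 = (c*(-½))/7 = (-c/2)/7 = -c/14)
-8*(b(K(-2, 3)) + g) = -8*(-(-2)/7 + 29) = -8*(-1/14*(-4) + 29) = -8*(2/7 + 29) = -8*205/7 = -1640/7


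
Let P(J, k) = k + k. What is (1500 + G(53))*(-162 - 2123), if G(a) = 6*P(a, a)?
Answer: -4880760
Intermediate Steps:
P(J, k) = 2*k
G(a) = 12*a (G(a) = 6*(2*a) = 12*a)
(1500 + G(53))*(-162 - 2123) = (1500 + 12*53)*(-162 - 2123) = (1500 + 636)*(-2285) = 2136*(-2285) = -4880760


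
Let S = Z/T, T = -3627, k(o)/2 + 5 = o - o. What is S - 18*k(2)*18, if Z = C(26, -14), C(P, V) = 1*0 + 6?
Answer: 3917158/1209 ≈ 3240.0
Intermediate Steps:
k(o) = -10 (k(o) = -10 + 2*(o - o) = -10 + 2*0 = -10 + 0 = -10)
C(P, V) = 6 (C(P, V) = 0 + 6 = 6)
Z = 6
S = -2/1209 (S = 6/(-3627) = 6*(-1/3627) = -2/1209 ≈ -0.0016543)
S - 18*k(2)*18 = -2/1209 - 18*(-10)*18 = -2/1209 - (-180)*18 = -2/1209 - 1*(-3240) = -2/1209 + 3240 = 3917158/1209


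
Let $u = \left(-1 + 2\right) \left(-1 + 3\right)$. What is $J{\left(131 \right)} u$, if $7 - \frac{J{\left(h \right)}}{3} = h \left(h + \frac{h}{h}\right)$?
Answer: $-103710$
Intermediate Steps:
$J{\left(h \right)} = 21 - 3 h \left(1 + h\right)$ ($J{\left(h \right)} = 21 - 3 h \left(h + \frac{h}{h}\right) = 21 - 3 h \left(h + 1\right) = 21 - 3 h \left(1 + h\right)$)
$u = 2$ ($u = 1 \cdot 2 = 2$)
$J{\left(131 \right)} u = \left(21 - 393 - 3 \cdot 131^{2}\right) 2 = \left(21 - 393 - 51483\right) 2 = \left(-51855\right) 2 = -103710$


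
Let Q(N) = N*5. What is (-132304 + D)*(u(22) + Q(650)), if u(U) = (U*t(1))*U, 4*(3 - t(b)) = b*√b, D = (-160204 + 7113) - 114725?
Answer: -1832949720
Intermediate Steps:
D = -267816 (D = -153091 - 114725 = -267816)
t(b) = 3 - b^(3/2)/4 (t(b) = 3 - b*√b/4 = 3 - b^(3/2)/4)
u(U) = 11*U²/4 (u(U) = (U*(3 - 1^(3/2)/4))*U = (U*(3 - ¼*1))*U = (U*(3 - ¼))*U = (U*(11/4))*U = (11*U/4)*U = 11*U²/4)
Q(N) = 5*N
(-132304 + D)*(u(22) + Q(650)) = (-132304 - 267816)*((11/4)*22² + 5*650) = -400120*((11/4)*484 + 3250) = -400120*(1331 + 3250) = -400120*4581 = -1832949720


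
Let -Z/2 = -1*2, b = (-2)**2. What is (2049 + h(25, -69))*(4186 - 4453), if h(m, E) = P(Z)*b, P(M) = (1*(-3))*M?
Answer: -534267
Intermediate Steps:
b = 4
Z = 4 (Z = -(-2)*2 = -2*(-2) = 4)
P(M) = -3*M
h(m, E) = -48 (h(m, E) = -3*4*4 = -12*4 = -48)
(2049 + h(25, -69))*(4186 - 4453) = (2049 - 48)*(4186 - 4453) = 2001*(-267) = -534267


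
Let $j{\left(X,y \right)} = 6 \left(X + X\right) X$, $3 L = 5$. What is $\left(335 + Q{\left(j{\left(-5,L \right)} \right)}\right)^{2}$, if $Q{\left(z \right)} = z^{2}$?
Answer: $8160412225$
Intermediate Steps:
$L = \frac{5}{3}$ ($L = \frac{1}{3} \cdot 5 = \frac{5}{3} \approx 1.6667$)
$j{\left(X,y \right)} = 12 X^{2}$ ($j{\left(X,y \right)} = 6 \cdot 2 X X = 12 X X = 12 X^{2}$)
$\left(335 + Q{\left(j{\left(-5,L \right)} \right)}\right)^{2} = \left(335 + \left(12 \left(-5\right)^{2}\right)^{2}\right)^{2} = \left(335 + \left(12 \cdot 25\right)^{2}\right)^{2} = \left(335 + 300^{2}\right)^{2} = \left(335 + 90000\right)^{2} = 90335^{2} = 8160412225$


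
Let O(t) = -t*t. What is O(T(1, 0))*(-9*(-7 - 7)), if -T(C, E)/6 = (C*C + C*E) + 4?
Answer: -113400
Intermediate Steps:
T(C, E) = -24 - 6*C² - 6*C*E (T(C, E) = -6*((C*C + C*E) + 4) = -6*((C² + C*E) + 4) = -6*(4 + C² + C*E) = -24 - 6*C² - 6*C*E)
O(t) = -t²
O(T(1, 0))*(-9*(-7 - 7)) = (-(-24 - 6*1² - 6*1*0)²)*(-9*(-7 - 7)) = (-(-24 - 6*1 + 0)²)*(-9*(-14)) = -(-24 - 6 + 0)²*126 = -1*(-30)²*126 = -1*900*126 = -900*126 = -113400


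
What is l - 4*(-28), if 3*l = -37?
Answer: 299/3 ≈ 99.667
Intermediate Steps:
l = -37/3 (l = (⅓)*(-37) = -37/3 ≈ -12.333)
l - 4*(-28) = -37/3 - 4*(-28) = -37/3 + 112 = 299/3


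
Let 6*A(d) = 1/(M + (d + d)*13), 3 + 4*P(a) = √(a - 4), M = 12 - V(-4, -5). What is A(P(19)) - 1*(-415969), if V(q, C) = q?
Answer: 3102296809/7458 + 13*√15/7458 ≈ 4.1597e+5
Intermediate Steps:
M = 16 (M = 12 - 1*(-4) = 12 + 4 = 16)
P(a) = -¾ + √(-4 + a)/4 (P(a) = -¾ + √(a - 4)/4 = -¾ + √(-4 + a)/4)
A(d) = 1/(6*(16 + 26*d)) (A(d) = 1/(6*(16 + (d + d)*13)) = 1/(6*(16 + (2*d)*13)) = 1/(6*(16 + 26*d)))
A(P(19)) - 1*(-415969) = 1/(12*(8 + 13*(-¾ + √(-4 + 19)/4))) - 1*(-415969) = 1/(12*(8 + 13*(-¾ + √15/4))) + 415969 = 1/(12*(8 + (-39/4 + 13*√15/4))) + 415969 = 1/(12*(-7/4 + 13*√15/4)) + 415969 = 415969 + 1/(12*(-7/4 + 13*√15/4))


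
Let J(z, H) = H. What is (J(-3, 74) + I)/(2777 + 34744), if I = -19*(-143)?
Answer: 2791/37521 ≈ 0.074385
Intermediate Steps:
I = 2717
(J(-3, 74) + I)/(2777 + 34744) = (74 + 2717)/(2777 + 34744) = 2791/37521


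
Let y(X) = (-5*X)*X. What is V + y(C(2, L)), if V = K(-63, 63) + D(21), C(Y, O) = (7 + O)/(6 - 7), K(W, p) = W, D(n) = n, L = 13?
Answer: -2042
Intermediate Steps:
C(Y, O) = -7 - O (C(Y, O) = (7 + O)/(-1) = (7 + O)*(-1) = -7 - O)
V = -42 (V = -63 + 21 = -42)
y(X) = -5*X²
V + y(C(2, L)) = -42 - 5*(-7 - 1*13)² = -42 - 5*(-7 - 13)² = -42 - 5*(-20)² = -42 - 5*400 = -42 - 2000 = -2042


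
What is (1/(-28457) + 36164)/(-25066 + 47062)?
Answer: 343039649/208646724 ≈ 1.6441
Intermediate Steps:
(1/(-28457) + 36164)/(-25066 + 47062) = (-1/28457 + 36164)/21996 = (1029118947/28457)*(1/21996) = 343039649/208646724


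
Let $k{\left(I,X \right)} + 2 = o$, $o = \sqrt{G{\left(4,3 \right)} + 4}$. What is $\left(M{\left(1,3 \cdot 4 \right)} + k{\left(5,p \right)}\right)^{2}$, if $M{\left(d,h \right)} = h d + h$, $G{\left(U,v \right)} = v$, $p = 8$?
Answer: $\left(22 + \sqrt{7}\right)^{2} \approx 607.41$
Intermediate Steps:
$o = \sqrt{7}$ ($o = \sqrt{3 + 4} = \sqrt{7} \approx 2.6458$)
$k{\left(I,X \right)} = -2 + \sqrt{7}$
$M{\left(d,h \right)} = h + d h$ ($M{\left(d,h \right)} = d h + h = h + d h$)
$\left(M{\left(1,3 \cdot 4 \right)} + k{\left(5,p \right)}\right)^{2} = \left(3 \cdot 4 \left(1 + 1\right) - \left(2 - \sqrt{7}\right)\right)^{2} = \left(12 \cdot 2 - \left(2 - \sqrt{7}\right)\right)^{2} = \left(24 - \left(2 - \sqrt{7}\right)\right)^{2} = \left(22 + \sqrt{7}\right)^{2}$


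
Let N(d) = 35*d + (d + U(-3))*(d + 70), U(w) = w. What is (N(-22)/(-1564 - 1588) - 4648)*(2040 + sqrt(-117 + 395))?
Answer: -9480645 - 37179*sqrt(278)/8 ≈ -9.5581e+6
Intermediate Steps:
N(d) = 35*d + (-3 + d)*(70 + d) (N(d) = 35*d + (d - 3)*(d + 70) = 35*d + (-3 + d)*(70 + d))
(N(-22)/(-1564 - 1588) - 4648)*(2040 + sqrt(-117 + 395)) = ((-210 + (-22)**2 + 102*(-22))/(-1564 - 1588) - 4648)*(2040 + sqrt(-117 + 395)) = ((-210 + 484 - 2244)/(-3152) - 4648)*(2040 + sqrt(278)) = (-1970*(-1/3152) - 4648)*(2040 + sqrt(278)) = (5/8 - 4648)*(2040 + sqrt(278)) = -37179*(2040 + sqrt(278))/8 = -9480645 - 37179*sqrt(278)/8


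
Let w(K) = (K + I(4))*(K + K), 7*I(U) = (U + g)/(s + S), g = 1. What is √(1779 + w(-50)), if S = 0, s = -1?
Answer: √335671/7 ≈ 82.767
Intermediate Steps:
I(U) = -⅐ - U/7 (I(U) = ((U + 1)/(-1 + 0))/7 = ((1 + U)/(-1))/7 = ((1 + U)*(-1))/7 = (-1 - U)/7 = -⅐ - U/7)
w(K) = 2*K*(-5/7 + K) (w(K) = (K + (-⅐ - ⅐*4))*(K + K) = (K + (-⅐ - 4/7))*(2*K) = (K - 5/7)*(2*K) = (-5/7 + K)*(2*K) = 2*K*(-5/7 + K))
√(1779 + w(-50)) = √(1779 + (2/7)*(-50)*(-5 + 7*(-50))) = √(1779 + (2/7)*(-50)*(-5 - 350)) = √(1779 + (2/7)*(-50)*(-355)) = √(1779 + 35500/7) = √(47953/7) = √335671/7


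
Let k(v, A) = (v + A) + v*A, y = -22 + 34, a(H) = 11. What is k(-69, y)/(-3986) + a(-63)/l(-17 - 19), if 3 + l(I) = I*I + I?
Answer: 1156291/5010402 ≈ 0.23078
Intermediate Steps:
y = 12
k(v, A) = A + v + A*v (k(v, A) = (A + v) + A*v = A + v + A*v)
l(I) = -3 + I + I² (l(I) = -3 + (I*I + I) = -3 + (I² + I) = -3 + (I + I²) = -3 + I + I²)
k(-69, y)/(-3986) + a(-63)/l(-17 - 19) = (12 - 69 + 12*(-69))/(-3986) + 11/(-3 + (-17 - 19) + (-17 - 19)²) = (12 - 69 - 828)*(-1/3986) + 11/(-3 - 36 + (-36)²) = -885*(-1/3986) + 11/(-3 - 36 + 1296) = 885/3986 + 11/1257 = 1156291/5010402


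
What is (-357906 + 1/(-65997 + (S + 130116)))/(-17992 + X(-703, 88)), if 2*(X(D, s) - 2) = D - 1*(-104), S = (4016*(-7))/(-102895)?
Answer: 4722607333674214/241331877177243 ≈ 19.569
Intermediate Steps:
S = 28112/102895 (S = -28112*(-1/102895) = 28112/102895 ≈ 0.27321)
X(D, s) = 54 + D/2 (X(D, s) = 2 + (D - 1*(-104))/2 = 2 + (D + 104)/2 = 2 + (104 + D)/2 = 2 + (52 + D/2) = 54 + D/2)
(-357906 + 1/(-65997 + (S + 130116)))/(-17992 + X(-703, 88)) = (-357906 + 1/(-65997 + (28112/102895 + 130116)))/(-17992 + (54 + (1/2)*(-703))) = (-357906 + 1/(-65997 + 13388313932/102895))/(-17992 + (54 - 703/2)) = (-357906 + 1/(6597552617/102895))/(-17992 - 595/2) = (-357906 + 102895/6597552617)/(-36579/2) = -2361303666837107/6597552617*(-2/36579) = 4722607333674214/241331877177243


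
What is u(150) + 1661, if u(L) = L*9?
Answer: 3011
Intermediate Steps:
u(L) = 9*L
u(150) + 1661 = 9*150 + 1661 = 1350 + 1661 = 3011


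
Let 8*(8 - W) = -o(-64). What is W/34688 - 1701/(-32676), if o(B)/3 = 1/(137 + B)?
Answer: 412038863/7880281088 ≈ 0.052287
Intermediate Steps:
o(B) = 3/(137 + B)
W = 4675/584 (W = 8 - (-1)*3/(137 - 64)/8 = 8 - (-1)*3/73/8 = 8 - (-1)*3*(1/73)/8 = 8 - (-1)*3/(8*73) = 8 - 1/8*(-3/73) = 8 + 3/584 = 4675/584 ≈ 8.0051)
W/34688 - 1701/(-32676) = (4675/584)/34688 - 1701/(-32676) = (4675/584)*(1/34688) - 1701*(-1/32676) = 4675/20257792 + 81/1556 = 412038863/7880281088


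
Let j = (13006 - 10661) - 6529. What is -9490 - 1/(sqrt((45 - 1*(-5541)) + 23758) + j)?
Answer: -20731511837/2184564 + sqrt(1834)/4369128 ≈ -9490.0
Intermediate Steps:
j = -4184 (j = 2345 - 6529 = -4184)
-9490 - 1/(sqrt((45 - 1*(-5541)) + 23758) + j) = -9490 - 1/(sqrt((45 - 1*(-5541)) + 23758) - 4184) = -9490 - 1/(sqrt((45 + 5541) + 23758) - 4184) = -9490 - 1/(sqrt(5586 + 23758) - 4184) = -9490 - 1/(sqrt(29344) - 4184) = -9490 - 1/(4*sqrt(1834) - 4184) = -9490 - 1/(-4184 + 4*sqrt(1834))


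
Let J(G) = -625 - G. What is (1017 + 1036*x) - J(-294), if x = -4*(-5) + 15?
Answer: 37608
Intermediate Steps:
x = 35 (x = 20 + 15 = 35)
(1017 + 1036*x) - J(-294) = (1017 + 1036*35) - (-625 - 1*(-294)) = (1017 + 36260) - (-625 + 294) = 37277 - 1*(-331) = 37277 + 331 = 37608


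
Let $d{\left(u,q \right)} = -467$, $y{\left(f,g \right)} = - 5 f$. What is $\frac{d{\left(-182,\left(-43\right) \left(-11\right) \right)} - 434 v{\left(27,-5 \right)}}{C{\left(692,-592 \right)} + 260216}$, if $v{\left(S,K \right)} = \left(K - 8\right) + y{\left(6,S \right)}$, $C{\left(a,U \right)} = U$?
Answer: $\frac{18195}{259624} \approx 0.070082$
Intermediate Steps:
$v{\left(S,K \right)} = -38 + K$ ($v{\left(S,K \right)} = \left(K - 8\right) - 30 = \left(-8 + K\right) - 30 = -38 + K$)
$\frac{d{\left(-182,\left(-43\right) \left(-11\right) \right)} - 434 v{\left(27,-5 \right)}}{C{\left(692,-592 \right)} + 260216} = \frac{-467 - 434 \left(-38 - 5\right)}{-592 + 260216} = \frac{-467 - -18662}{259624} = \left(-467 + 18662\right) \frac{1}{259624} = 18195 \cdot \frac{1}{259624} = \frac{18195}{259624}$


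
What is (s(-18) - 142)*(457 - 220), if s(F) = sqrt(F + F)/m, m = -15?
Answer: -33654 - 474*I/5 ≈ -33654.0 - 94.8*I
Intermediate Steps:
s(F) = -sqrt(2)*sqrt(F)/15 (s(F) = sqrt(F + F)/(-15) = sqrt(2*F)*(-1/15) = (sqrt(2)*sqrt(F))*(-1/15) = -sqrt(2)*sqrt(F)/15)
(s(-18) - 142)*(457 - 220) = (-sqrt(2)*sqrt(-18)/15 - 142)*(457 - 220) = (-sqrt(2)*3*I*sqrt(2)/15 - 142)*237 = (-2*I/5 - 142)*237 = (-142 - 2*I/5)*237 = -33654 - 474*I/5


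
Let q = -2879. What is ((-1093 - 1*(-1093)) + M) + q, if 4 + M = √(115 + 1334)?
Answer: -2883 + 3*√161 ≈ -2844.9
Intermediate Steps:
M = -4 + 3*√161 (M = -4 + √(115 + 1334) = -4 + √1449 = -4 + 3*√161 ≈ 34.066)
((-1093 - 1*(-1093)) + M) + q = ((-1093 - 1*(-1093)) + (-4 + 3*√161)) - 2879 = ((-1093 + 1093) + (-4 + 3*√161)) - 2879 = (0 + (-4 + 3*√161)) - 2879 = (-4 + 3*√161) - 2879 = -2883 + 3*√161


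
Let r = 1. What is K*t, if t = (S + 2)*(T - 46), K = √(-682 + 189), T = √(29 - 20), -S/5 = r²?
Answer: 129*I*√493 ≈ 2864.3*I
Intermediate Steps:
S = -5 (S = -5*1² = -5*1 = -5)
T = 3 (T = √9 = 3)
K = I*√493 (K = √(-493) = I*√493 ≈ 22.204*I)
t = 129 (t = (-5 + 2)*(3 - 46) = -3*(-43) = 129)
K*t = (I*√493)*129 = 129*I*√493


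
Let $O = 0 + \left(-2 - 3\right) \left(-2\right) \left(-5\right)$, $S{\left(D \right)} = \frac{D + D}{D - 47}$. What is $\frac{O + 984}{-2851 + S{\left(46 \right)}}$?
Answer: $- \frac{934}{2943} \approx -0.31736$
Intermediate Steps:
$S{\left(D \right)} = \frac{2 D}{-47 + D}$
$O = -50$ ($O = 0 + \left(-5\right) \left(-2\right) \left(-5\right) = 0 + 10 \left(-5\right) = 0 - 50 = -50$)
$\frac{O + 984}{-2851 + S{\left(46 \right)}} = \frac{-50 + 984}{-2851 + 2 \cdot 46 \frac{1}{-47 + 46}} = \frac{934}{-2851 + 2 \cdot 46 \frac{1}{-1}} = \frac{934}{-2851 + 2 \cdot 46 \left(-1\right)} = \frac{934}{-2851 - 92} = \frac{934}{-2943} = 934 \left(- \frac{1}{2943}\right) = - \frac{934}{2943}$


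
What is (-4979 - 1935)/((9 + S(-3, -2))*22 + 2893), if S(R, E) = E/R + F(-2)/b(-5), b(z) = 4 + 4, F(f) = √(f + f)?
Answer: -6388536/2869645 + 124452*I/31566095 ≈ -2.2262 + 0.0039426*I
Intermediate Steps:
F(f) = √2*√f (F(f) = √(2*f) = √2*√f)
b(z) = 8
S(R, E) = I/4 + E/R (S(R, E) = E/R + (√2*√(-2))/8 = E/R + (√2*(I*√2))*(⅛) = E/R + (2*I)*(⅛) = E/R + I/4 = I/4 + E/R)
(-4979 - 1935)/((9 + S(-3, -2))*22 + 2893) = (-4979 - 1935)/((9 + (I/4 - 2/(-3)))*22 + 2893) = -6914/((9 + (I/4 - 2*(-⅓)))*22 + 2893) = -6914/((9 + (I/4 + ⅔))*22 + 2893) = -6914/((9 + (⅔ + I/4))*22 + 2893) = -6914/((29/3 + I/4)*22 + 2893) = -6914/((638/3 + 11*I/2) + 2893) = -6914*36*(9317/3 - 11*I/2)/347227045 = -248904*(9317/3 - 11*I/2)/347227045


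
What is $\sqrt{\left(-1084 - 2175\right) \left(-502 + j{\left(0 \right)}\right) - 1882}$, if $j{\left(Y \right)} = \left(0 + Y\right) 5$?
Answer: $2 \sqrt{408534} \approx 1278.3$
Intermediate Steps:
$j{\left(Y \right)} = 5 Y$ ($j{\left(Y \right)} = Y 5 = 5 Y$)
$\sqrt{\left(-1084 - 2175\right) \left(-502 + j{\left(0 \right)}\right) - 1882} = \sqrt{\left(-1084 - 2175\right) \left(-502 + 5 \cdot 0\right) - 1882} = \sqrt{- 3259 \left(-502 + 0\right) - 1882} = \sqrt{\left(-3259\right) \left(-502\right) - 1882} = \sqrt{1636018 - 1882} = \sqrt{1634136} = 2 \sqrt{408534}$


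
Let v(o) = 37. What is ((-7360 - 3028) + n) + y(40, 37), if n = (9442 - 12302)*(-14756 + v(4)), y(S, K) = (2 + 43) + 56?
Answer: 42086053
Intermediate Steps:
y(S, K) = 101 (y(S, K) = 45 + 56 = 101)
n = 42096340 (n = (9442 - 12302)*(-14756 + 37) = -2860*(-14719) = 42096340)
((-7360 - 3028) + n) + y(40, 37) = ((-7360 - 3028) + 42096340) + 101 = (-10388 + 42096340) + 101 = 42085952 + 101 = 42086053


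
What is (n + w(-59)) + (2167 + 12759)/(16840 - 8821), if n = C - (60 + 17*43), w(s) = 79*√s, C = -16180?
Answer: -136075523/8019 + 79*I*√59 ≈ -16969.0 + 606.81*I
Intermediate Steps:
n = -16971 (n = -16180 - (60 + 17*43) = -16180 - (60 + 731) = -16180 - 1*791 = -16180 - 791 = -16971)
(n + w(-59)) + (2167 + 12759)/(16840 - 8821) = (-16971 + 79*√(-59)) + (2167 + 12759)/(16840 - 8821) = (-16971 + 79*(I*√59)) + 14926/8019 = (-16971 + 79*I*√59) + 14926*(1/8019) = (-16971 + 79*I*√59) + 14926/8019 = -136075523/8019 + 79*I*√59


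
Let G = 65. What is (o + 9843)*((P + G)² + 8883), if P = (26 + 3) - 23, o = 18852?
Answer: 399549180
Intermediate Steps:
P = 6 (P = 29 - 23 = 6)
(o + 9843)*((P + G)² + 8883) = (18852 + 9843)*((6 + 65)² + 8883) = 28695*(71² + 8883) = 28695*(5041 + 8883) = 28695*13924 = 399549180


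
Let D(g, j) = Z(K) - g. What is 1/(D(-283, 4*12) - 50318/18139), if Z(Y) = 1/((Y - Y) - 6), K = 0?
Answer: 108834/30479975 ≈ 0.0035707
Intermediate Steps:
Z(Y) = -⅙ (Z(Y) = 1/(0 - 6) = 1/(-6) = -⅙)
D(g, j) = -⅙ - g
1/(D(-283, 4*12) - 50318/18139) = 1/((-⅙ - 1*(-283)) - 50318/18139) = 1/((-⅙ + 283) - 50318*1/18139) = 1/(1697/6 - 50318/18139) = 1/(30479975/108834) = 108834/30479975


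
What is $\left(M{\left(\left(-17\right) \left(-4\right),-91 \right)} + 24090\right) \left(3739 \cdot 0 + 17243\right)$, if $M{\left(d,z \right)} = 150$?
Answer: $417970320$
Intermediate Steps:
$\left(M{\left(\left(-17\right) \left(-4\right),-91 \right)} + 24090\right) \left(3739 \cdot 0 + 17243\right) = \left(150 + 24090\right) \left(3739 \cdot 0 + 17243\right) = 24240 \left(0 + 17243\right) = 24240 \cdot 17243 = 417970320$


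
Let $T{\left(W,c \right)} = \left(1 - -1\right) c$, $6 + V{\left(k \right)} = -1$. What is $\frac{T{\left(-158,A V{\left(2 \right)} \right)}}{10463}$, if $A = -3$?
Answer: $\frac{42}{10463} \approx 0.0040141$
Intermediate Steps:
$V{\left(k \right)} = -7$ ($V{\left(k \right)} = -6 - 1 = -7$)
$T{\left(W,c \right)} = 2 c$ ($T{\left(W,c \right)} = \left(1 + 1\right) c = 2 c$)
$\frac{T{\left(-158,A V{\left(2 \right)} \right)}}{10463} = \frac{2 \left(\left(-3\right) \left(-7\right)\right)}{10463} = 2 \cdot 21 \cdot \frac{1}{10463} = 42 \cdot \frac{1}{10463} = \frac{42}{10463}$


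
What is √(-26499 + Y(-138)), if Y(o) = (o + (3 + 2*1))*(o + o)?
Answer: √10209 ≈ 101.04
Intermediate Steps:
Y(o) = 2*o*(5 + o) (Y(o) = (o + (3 + 2))*(2*o) = (o + 5)*(2*o) = (5 + o)*(2*o) = 2*o*(5 + o))
√(-26499 + Y(-138)) = √(-26499 + 2*(-138)*(5 - 138)) = √(-26499 + 2*(-138)*(-133)) = √(-26499 + 36708) = √10209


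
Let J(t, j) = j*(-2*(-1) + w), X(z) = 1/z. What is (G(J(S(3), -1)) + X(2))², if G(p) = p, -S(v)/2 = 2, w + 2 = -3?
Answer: 49/4 ≈ 12.250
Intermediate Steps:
w = -5 (w = -2 - 3 = -5)
S(v) = -4 (S(v) = -2*2 = -4)
J(t, j) = -3*j (J(t, j) = j*(-2*(-1) - 5) = j*(2 - 5) = j*(-3) = -3*j)
(G(J(S(3), -1)) + X(2))² = (-3*(-1) + 1/2)² = (3 + ½)² = (7/2)² = 49/4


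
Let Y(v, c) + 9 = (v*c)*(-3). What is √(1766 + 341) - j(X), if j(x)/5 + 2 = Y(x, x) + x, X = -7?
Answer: 825 + 7*√43 ≈ 870.90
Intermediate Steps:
Y(v, c) = -9 - 3*c*v (Y(v, c) = -9 + (v*c)*(-3) = -9 + (c*v)*(-3) = -9 - 3*c*v)
j(x) = -55 - 15*x² + 5*x (j(x) = -10 + 5*((-9 - 3*x*x) + x) = -10 + 5*((-9 - 3*x²) + x) = -10 + 5*(-9 + x - 3*x²) = -10 + (-45 - 15*x² + 5*x) = -55 - 15*x² + 5*x)
√(1766 + 341) - j(X) = √(1766 + 341) - (-55 - 15*(-7)² + 5*(-7)) = √2107 - (-55 - 15*49 - 35) = 7*√43 - (-55 - 735 - 35) = 7*√43 - 1*(-825) = 7*√43 + 825 = 825 + 7*√43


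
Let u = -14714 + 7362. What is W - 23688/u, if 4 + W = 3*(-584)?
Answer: -1610803/919 ≈ -1752.8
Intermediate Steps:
u = -7352
W = -1756 (W = -4 + 3*(-584) = -4 - 1752 = -1756)
W - 23688/u = -1756 - 23688/(-7352) = -1756 - 23688*(-1/7352) = -1756 + 2961/919 = -1610803/919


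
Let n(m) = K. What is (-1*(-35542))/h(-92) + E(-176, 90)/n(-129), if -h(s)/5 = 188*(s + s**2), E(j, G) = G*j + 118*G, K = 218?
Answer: -790143803/32992120 ≈ -23.949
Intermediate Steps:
E(j, G) = 118*G + G*j
h(s) = -940*s - 940*s**2 (h(s) = -940*(s + s**2) = -5*(188*s + 188*s**2) = -940*s - 940*s**2)
n(m) = 218
(-1*(-35542))/h(-92) + E(-176, 90)/n(-129) = (-1*(-35542))/((-940*(-92)*(1 - 92))) + (90*(118 - 176))/218 = 35542/((-940*(-92)*(-91))) + (90*(-58))*(1/218) = 35542/(-7869680) - 5220*1/218 = 35542*(-1/7869680) - 2610/109 = -1367/302680 - 2610/109 = -790143803/32992120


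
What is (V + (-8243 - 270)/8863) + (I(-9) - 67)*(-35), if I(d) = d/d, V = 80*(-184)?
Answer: -109998343/8863 ≈ -12411.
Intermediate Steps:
V = -14720
I(d) = 1
(V + (-8243 - 270)/8863) + (I(-9) - 67)*(-35) = (-14720 + (-8243 - 270)/8863) + (1 - 67)*(-35) = (-14720 - 8513*1/8863) - 66*(-35) = (-14720 - 8513/8863) + 2310 = -130471873/8863 + 2310 = -109998343/8863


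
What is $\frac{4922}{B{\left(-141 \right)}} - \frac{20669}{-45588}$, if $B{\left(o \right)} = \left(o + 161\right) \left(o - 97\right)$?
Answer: $- \frac{7874981}{13562430} \approx -0.58065$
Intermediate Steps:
$B{\left(o \right)} = \left(-97 + o\right) \left(161 + o\right)$ ($B{\left(o \right)} = \left(161 + o\right) \left(-97 + o\right) = \left(-97 + o\right) \left(161 + o\right)$)
$\frac{4922}{B{\left(-141 \right)}} - \frac{20669}{-45588} = \frac{4922}{-15617 + \left(-141\right)^{2} + 64 \left(-141\right)} - \frac{20669}{-45588} = \frac{4922}{-15617 + 19881 - 9024} - - \frac{20669}{45588} = \frac{4922}{-4760} + \frac{20669}{45588} = 4922 \left(- \frac{1}{4760}\right) + \frac{20669}{45588} = - \frac{2461}{2380} + \frac{20669}{45588} = - \frac{7874981}{13562430}$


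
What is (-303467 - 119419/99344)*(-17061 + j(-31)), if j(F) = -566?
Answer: 531414302296009/99344 ≈ 5.3492e+9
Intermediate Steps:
(-303467 - 119419/99344)*(-17061 + j(-31)) = (-303467 - 119419/99344)*(-17061 - 566) = (-303467 - 119419*1/99344)*(-17627) = (-303467 - 119419/99344)*(-17627) = -30147745067/99344*(-17627) = 531414302296009/99344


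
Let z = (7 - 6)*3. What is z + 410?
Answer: 413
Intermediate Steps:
z = 3 (z = 1*3 = 3)
z + 410 = 3 + 410 = 413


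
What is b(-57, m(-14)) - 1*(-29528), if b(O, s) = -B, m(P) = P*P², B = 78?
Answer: 29450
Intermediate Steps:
m(P) = P³
b(O, s) = -78 (b(O, s) = -1*78 = -78)
b(-57, m(-14)) - 1*(-29528) = -78 - 1*(-29528) = -78 + 29528 = 29450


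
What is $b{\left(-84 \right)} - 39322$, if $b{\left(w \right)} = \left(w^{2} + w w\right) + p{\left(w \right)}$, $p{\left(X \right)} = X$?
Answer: $-25294$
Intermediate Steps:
$b{\left(w \right)} = w + 2 w^{2}$ ($b{\left(w \right)} = \left(w^{2} + w w\right) + w = \left(w^{2} + w^{2}\right) + w = 2 w^{2} + w = w + 2 w^{2}$)
$b{\left(-84 \right)} - 39322 = - 84 \left(1 + 2 \left(-84\right)\right) - 39322 = - 84 \left(1 - 168\right) - 39322 = \left(-84\right) \left(-167\right) - 39322 = 14028 - 39322 = -25294$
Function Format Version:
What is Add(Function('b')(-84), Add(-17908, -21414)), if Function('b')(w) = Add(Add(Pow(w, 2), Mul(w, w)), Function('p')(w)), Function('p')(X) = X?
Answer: -25294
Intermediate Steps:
Function('b')(w) = Add(w, Mul(2, Pow(w, 2))) (Function('b')(w) = Add(Add(Pow(w, 2), Mul(w, w)), w) = Add(Add(Pow(w, 2), Pow(w, 2)), w) = Add(Mul(2, Pow(w, 2)), w) = Add(w, Mul(2, Pow(w, 2))))
Add(Function('b')(-84), Add(-17908, -21414)) = Add(Mul(-84, Add(1, Mul(2, -84))), Add(-17908, -21414)) = Add(Mul(-84, Add(1, -168)), -39322) = Add(Mul(-84, -167), -39322) = Add(14028, -39322) = -25294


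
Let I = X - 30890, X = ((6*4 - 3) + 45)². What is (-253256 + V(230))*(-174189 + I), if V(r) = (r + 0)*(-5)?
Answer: 51065135538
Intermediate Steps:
V(r) = -5*r (V(r) = r*(-5) = -5*r)
X = 4356 (X = ((24 - 3) + 45)² = (21 + 45)² = 66² = 4356)
I = -26534 (I = 4356 - 30890 = -26534)
(-253256 + V(230))*(-174189 + I) = (-253256 - 5*230)*(-174189 - 26534) = (-253256 - 1150)*(-200723) = -254406*(-200723) = 51065135538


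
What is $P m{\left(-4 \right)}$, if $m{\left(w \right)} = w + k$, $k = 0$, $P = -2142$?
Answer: $8568$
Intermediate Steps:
$m{\left(w \right)} = w$ ($m{\left(w \right)} = w + 0 = w$)
$P m{\left(-4 \right)} = \left(-2142\right) \left(-4\right) = 8568$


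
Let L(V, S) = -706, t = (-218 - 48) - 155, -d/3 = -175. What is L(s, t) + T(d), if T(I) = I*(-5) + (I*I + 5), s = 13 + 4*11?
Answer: 272299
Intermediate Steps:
d = 525 (d = -3*(-175) = 525)
s = 57 (s = 13 + 44 = 57)
t = -421 (t = -266 - 155 = -421)
T(I) = 5 + I² - 5*I (T(I) = -5*I + (I² + 5) = -5*I + (5 + I²) = 5 + I² - 5*I)
L(s, t) + T(d) = -706 + (5 + 525² - 5*525) = -706 + (5 + 275625 - 2625) = -706 + 273005 = 272299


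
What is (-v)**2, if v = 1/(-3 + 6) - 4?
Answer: 121/9 ≈ 13.444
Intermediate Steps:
v = -11/3 (v = 1/3 - 4 = -11/3 ≈ -3.6667)
(-v)**2 = (-1*(-11/3))**2 = (11/3)**2 = 121/9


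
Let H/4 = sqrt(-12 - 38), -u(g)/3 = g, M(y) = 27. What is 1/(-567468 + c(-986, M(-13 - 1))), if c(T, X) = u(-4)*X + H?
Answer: -70893/40206539692 - 5*I*sqrt(2)/80413079384 ≈ -1.7632e-6 - 8.7934e-11*I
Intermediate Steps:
u(g) = -3*g
H = 20*I*sqrt(2) (H = 4*sqrt(-12 - 38) = 4*sqrt(-50) = 4*(5*I*sqrt(2)) = 20*I*sqrt(2) ≈ 28.284*I)
c(T, X) = 12*X + 20*I*sqrt(2) (c(T, X) = (-3*(-4))*X + 20*I*sqrt(2) = 12*X + 20*I*sqrt(2))
1/(-567468 + c(-986, M(-13 - 1))) = 1/(-567468 + (12*27 + 20*I*sqrt(2))) = 1/(-567468 + (324 + 20*I*sqrt(2))) = 1/(-567144 + 20*I*sqrt(2))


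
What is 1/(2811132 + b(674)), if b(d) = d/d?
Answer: 1/2811133 ≈ 3.5573e-7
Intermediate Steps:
b(d) = 1
1/(2811132 + b(674)) = 1/(2811132 + 1) = 1/2811133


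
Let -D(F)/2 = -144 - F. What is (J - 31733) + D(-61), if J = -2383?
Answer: -33950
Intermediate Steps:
D(F) = 288 + 2*F (D(F) = -2*(-144 - F) = 288 + 2*F)
(J - 31733) + D(-61) = (-2383 - 31733) + (288 + 2*(-61)) = -34116 + (288 - 122) = -34116 + 166 = -33950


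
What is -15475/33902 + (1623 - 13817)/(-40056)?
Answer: -51616403/339494628 ≈ -0.15204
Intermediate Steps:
-15475/33902 + (1623 - 13817)/(-40056) = -15475*1/33902 - 12194*(-1/40056) = -15475/33902 + 6097/20028 = -51616403/339494628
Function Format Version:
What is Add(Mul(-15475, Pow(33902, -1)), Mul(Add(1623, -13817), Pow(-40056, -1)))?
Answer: Rational(-51616403, 339494628) ≈ -0.15204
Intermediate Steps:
Add(Mul(-15475, Pow(33902, -1)), Mul(Add(1623, -13817), Pow(-40056, -1))) = Add(Mul(-15475, Rational(1, 33902)), Mul(-12194, Rational(-1, 40056))) = Add(Rational(-15475, 33902), Rational(6097, 20028)) = Rational(-51616403, 339494628)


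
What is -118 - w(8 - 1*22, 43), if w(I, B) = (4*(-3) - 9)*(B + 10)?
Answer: 995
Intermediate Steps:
w(I, B) = -210 - 21*B (w(I, B) = (-12 - 9)*(10 + B) = -21*(10 + B) = -210 - 21*B)
-118 - w(8 - 1*22, 43) = -118 - (-210 - 21*43) = -118 - (-210 - 903) = -118 - 1*(-1113) = -118 + 1113 = 995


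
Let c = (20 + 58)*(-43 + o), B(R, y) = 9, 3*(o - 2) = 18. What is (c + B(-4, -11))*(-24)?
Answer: 65304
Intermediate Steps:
o = 8 (o = 2 + (1/3)*18 = 2 + 6 = 8)
c = -2730 (c = (20 + 58)*(-43 + 8) = 78*(-35) = -2730)
(c + B(-4, -11))*(-24) = (-2730 + 9)*(-24) = -2721*(-24) = 65304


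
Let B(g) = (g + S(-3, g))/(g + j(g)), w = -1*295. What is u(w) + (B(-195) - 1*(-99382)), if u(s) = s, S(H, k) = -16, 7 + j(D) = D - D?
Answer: 20015785/202 ≈ 99088.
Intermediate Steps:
j(D) = -7 (j(D) = -7 + (D - D) = -7 + 0 = -7)
w = -295
B(g) = (-16 + g)/(-7 + g) (B(g) = (g - 16)/(g - 7) = (-16 + g)/(-7 + g))
u(w) + (B(-195) - 1*(-99382)) = -295 + ((-16 - 195)/(-7 - 195) - 1*(-99382)) = -295 + (-211/(-202) + 99382) = -295 + (-1/202*(-211) + 99382) = -295 + (211/202 + 99382) = -295 + 20075375/202 = 20015785/202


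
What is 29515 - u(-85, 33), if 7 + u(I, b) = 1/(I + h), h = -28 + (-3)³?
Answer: 4133081/140 ≈ 29522.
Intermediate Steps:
h = -55 (h = -28 - 27 = -55)
u(I, b) = -7 + 1/(-55 + I) (u(I, b) = -7 + 1/(I - 55) = -7 + 1/(-55 + I))
29515 - u(-85, 33) = 29515 - (386 - 7*(-85))/(-55 - 85) = 29515 - (386 + 595)/(-140) = 29515 - (-1)*981/140 = 29515 - 1*(-981/140) = 29515 + 981/140 = 4133081/140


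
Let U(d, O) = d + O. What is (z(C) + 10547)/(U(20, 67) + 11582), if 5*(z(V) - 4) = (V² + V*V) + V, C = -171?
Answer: 111066/58345 ≈ 1.9036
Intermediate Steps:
U(d, O) = O + d
z(V) = 4 + V/5 + 2*V²/5 (z(V) = 4 + ((V² + V*V) + V)/5 = 4 + ((V² + V²) + V)/5 = 4 + (2*V² + V)/5 = 4 + (V + 2*V²)/5 = 4 + (V/5 + 2*V²/5) = 4 + V/5 + 2*V²/5)
(z(C) + 10547)/(U(20, 67) + 11582) = ((4 + (⅕)*(-171) + (⅖)*(-171)²) + 10547)/((67 + 20) + 11582) = ((4 - 171/5 + (⅖)*29241) + 10547)/(87 + 11582) = ((4 - 171/5 + 58482/5) + 10547)/11669 = (58331/5 + 10547)*(1/11669) = (111066/5)*(1/11669) = 111066/58345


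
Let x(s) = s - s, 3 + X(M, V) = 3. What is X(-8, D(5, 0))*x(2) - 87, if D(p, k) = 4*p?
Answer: -87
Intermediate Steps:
X(M, V) = 0 (X(M, V) = -3 + 3 = 0)
x(s) = 0
X(-8, D(5, 0))*x(2) - 87 = 0*0 - 87 = 0 - 87 = -87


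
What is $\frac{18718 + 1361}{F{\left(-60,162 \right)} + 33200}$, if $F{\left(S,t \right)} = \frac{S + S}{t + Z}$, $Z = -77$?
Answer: $\frac{341343}{564376} \approx 0.60481$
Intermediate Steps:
$F{\left(S,t \right)} = \frac{2 S}{-77 + t}$ ($F{\left(S,t \right)} = \frac{S + S}{t - 77} = \frac{2 S}{-77 + t}$)
$\frac{18718 + 1361}{F{\left(-60,162 \right)} + 33200} = \frac{18718 + 1361}{2 \left(-60\right) \frac{1}{-77 + 162} + 33200} = \frac{20079}{2 \left(-60\right) \frac{1}{85} + 33200} = \frac{20079}{- \frac{24}{17} + 33200} = \frac{20079}{\frac{564376}{17}} = 20079 \cdot \frac{17}{564376} = \frac{341343}{564376}$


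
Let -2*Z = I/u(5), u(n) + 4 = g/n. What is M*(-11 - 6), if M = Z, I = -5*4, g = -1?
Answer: 850/21 ≈ 40.476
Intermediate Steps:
I = -20
u(n) = -4 - 1/n
Z = -50/21 (Z = -(-10)/(-4 - 1/5) = -(-10)/(-4 - 1*⅕) = -(-10)/(-4 - ⅕) = -(-10)/(-21/5) = -(-10)*(-5)/21 = -½*100/21 = -50/21 ≈ -2.3810)
M = -50/21 ≈ -2.3810
M*(-11 - 6) = -50*(-11 - 6)/21 = -50/21*(-17) = 850/21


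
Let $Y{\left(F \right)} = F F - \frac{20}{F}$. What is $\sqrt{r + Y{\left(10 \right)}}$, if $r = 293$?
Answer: $\sqrt{391} \approx 19.774$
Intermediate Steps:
$Y{\left(F \right)} = F^{2} - \frac{20}{F}$
$\sqrt{r + Y{\left(10 \right)}} = \sqrt{293 + \frac{-20 + 10^{3}}{10}} = \sqrt{293 + \frac{-20 + 1000}{10}} = \sqrt{293 + \frac{1}{10} \cdot 980} = \sqrt{293 + 98} = \sqrt{391}$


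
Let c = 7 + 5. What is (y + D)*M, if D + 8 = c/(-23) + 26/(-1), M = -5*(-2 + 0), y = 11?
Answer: -5410/23 ≈ -235.22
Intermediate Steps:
c = 12
M = 10 (M = -5*(-2) = 10)
D = -794/23 (D = -8 + (12/(-23) + 26/(-1)) = -8 + (12*(-1/23) + 26*(-1)) = -8 + (-12/23 - 26) = -8 - 610/23 = -794/23 ≈ -34.522)
(y + D)*M = (11 - 794/23)*10 = -541/23*10 = -5410/23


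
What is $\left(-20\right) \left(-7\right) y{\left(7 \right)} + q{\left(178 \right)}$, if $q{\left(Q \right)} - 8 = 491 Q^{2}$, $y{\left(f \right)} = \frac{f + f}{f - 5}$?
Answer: $15557832$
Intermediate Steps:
$y{\left(f \right)} = \frac{2 f}{-5 + f}$
$q{\left(Q \right)} = 8 + 491 Q^{2}$
$\left(-20\right) \left(-7\right) y{\left(7 \right)} + q{\left(178 \right)} = \left(-20\right) \left(-7\right) 2 \cdot 7 \frac{1}{-5 + 7} + \left(8 + 491 \cdot 178^{2}\right) = 140 \cdot 2 \cdot 7 \cdot \frac{1}{2} + \left(8 + 491 \cdot 31684\right) = 140 \cdot 2 \cdot 7 \cdot \frac{1}{2} + \left(8 + 15556844\right) = 140 \cdot 7 + 15556852 = 980 + 15556852 = 15557832$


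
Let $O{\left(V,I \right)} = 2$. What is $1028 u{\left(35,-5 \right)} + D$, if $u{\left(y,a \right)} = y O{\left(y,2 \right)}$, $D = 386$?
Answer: $72346$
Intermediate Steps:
$u{\left(y,a \right)} = 2 y$ ($u{\left(y,a \right)} = y 2 = 2 y$)
$1028 u{\left(35,-5 \right)} + D = 1028 \cdot 2 \cdot 35 + 386 = 1028 \cdot 70 + 386 = 71960 + 386 = 72346$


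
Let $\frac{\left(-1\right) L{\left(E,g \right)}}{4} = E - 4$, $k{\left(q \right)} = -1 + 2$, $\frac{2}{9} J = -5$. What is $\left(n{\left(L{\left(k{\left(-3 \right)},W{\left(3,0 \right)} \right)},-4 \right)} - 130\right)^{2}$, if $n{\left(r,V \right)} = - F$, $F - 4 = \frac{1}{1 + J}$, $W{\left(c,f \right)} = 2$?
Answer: $\frac{33177600}{1849} \approx 17944.0$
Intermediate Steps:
$J = - \frac{45}{2}$ ($J = \frac{9}{2} \left(-5\right) = - \frac{45}{2} \approx -22.5$)
$k{\left(q \right)} = 1$
$F = \frac{170}{43}$ ($F = 4 + \frac{1}{1 - \frac{45}{2}} = 4 + \frac{1}{- \frac{43}{2}} = 4 - \frac{2}{43} = \frac{170}{43} \approx 3.9535$)
$L{\left(E,g \right)} = 16 - 4 E$ ($L{\left(E,g \right)} = - 4 \left(E - 4\right) = - 4 \left(-4 + E\right) = 16 - 4 E$)
$n{\left(r,V \right)} = - \frac{170}{43}$ ($n{\left(r,V \right)} = \left(-1\right) \frac{170}{43} = - \frac{170}{43}$)
$\left(n{\left(L{\left(k{\left(-3 \right)},W{\left(3,0 \right)} \right)},-4 \right)} - 130\right)^{2} = \left(- \frac{170}{43} - 130\right)^{2} = \left(- \frac{5760}{43}\right)^{2} = \frac{33177600}{1849}$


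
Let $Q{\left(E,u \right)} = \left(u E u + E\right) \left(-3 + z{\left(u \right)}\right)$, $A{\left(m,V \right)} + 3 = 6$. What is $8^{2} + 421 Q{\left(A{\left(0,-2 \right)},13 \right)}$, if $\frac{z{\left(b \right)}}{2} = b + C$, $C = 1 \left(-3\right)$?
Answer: $3650134$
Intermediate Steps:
$C = -3$
$A{\left(m,V \right)} = 3$ ($A{\left(m,V \right)} = -3 + 6 = 3$)
$z{\left(b \right)} = -6 + 2 b$ ($z{\left(b \right)} = 2 \left(b - 3\right) = 2 \left(-3 + b\right) = -6 + 2 b$)
$Q{\left(E,u \right)} = \left(-9 + 2 u\right) \left(E + E u^{2}\right)$ ($Q{\left(E,u \right)} = \left(u E u + E\right) \left(-3 + \left(-6 + 2 u\right)\right) = \left(E u u + E\right) \left(-9 + 2 u\right) = \left(E u^{2} + E\right) \left(-9 + 2 u\right) = \left(E + E u^{2}\right) \left(-9 + 2 u\right) = \left(-9 + 2 u\right) \left(E + E u^{2}\right)$)
$8^{2} + 421 Q{\left(A{\left(0,-2 \right)},13 \right)} = 8^{2} + 421 \cdot 3 \left(-9 - 9 \cdot 13^{2} + 2 \cdot 13 + 2 \cdot 13^{3}\right) = 64 + 421 \cdot 3 \left(-9 - 1521 + 26 + 2 \cdot 2197\right) = 64 + 421 \cdot 3 \left(-9 - 1521 + 26 + 4394\right) = 64 + 421 \cdot 3 \cdot 2890 = 64 + 421 \cdot 8670 = 64 + 3650070 = 3650134$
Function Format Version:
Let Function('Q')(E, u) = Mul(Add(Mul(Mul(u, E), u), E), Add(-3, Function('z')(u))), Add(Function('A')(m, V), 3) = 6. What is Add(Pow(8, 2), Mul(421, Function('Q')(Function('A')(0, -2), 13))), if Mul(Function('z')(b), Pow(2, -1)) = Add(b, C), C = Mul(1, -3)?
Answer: 3650134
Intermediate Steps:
C = -3
Function('A')(m, V) = 3 (Function('A')(m, V) = Add(-3, 6) = 3)
Function('z')(b) = Add(-6, Mul(2, b)) (Function('z')(b) = Mul(2, Add(b, -3)) = Mul(2, Add(-3, b)) = Add(-6, Mul(2, b)))
Function('Q')(E, u) = Mul(Add(-9, Mul(2, u)), Add(E, Mul(E, Pow(u, 2)))) (Function('Q')(E, u) = Mul(Add(Mul(Mul(u, E), u), E), Add(-3, Add(-6, Mul(2, u)))) = Mul(Add(Mul(Mul(E, u), u), E), Add(-9, Mul(2, u))) = Mul(Add(Mul(E, Pow(u, 2)), E), Add(-9, Mul(2, u))) = Mul(Add(E, Mul(E, Pow(u, 2))), Add(-9, Mul(2, u))) = Mul(Add(-9, Mul(2, u)), Add(E, Mul(E, Pow(u, 2)))))
Add(Pow(8, 2), Mul(421, Function('Q')(Function('A')(0, -2), 13))) = Add(Pow(8, 2), Mul(421, Mul(3, Add(-9, Mul(-9, Pow(13, 2)), Mul(2, 13), Mul(2, Pow(13, 3)))))) = Add(64, Mul(421, Mul(3, Add(-9, Mul(-9, 169), 26, Mul(2, 2197))))) = Add(64, Mul(421, Mul(3, Add(-9, -1521, 26, 4394)))) = Add(64, Mul(421, Mul(3, 2890))) = Add(64, Mul(421, 8670)) = Add(64, 3650070) = 3650134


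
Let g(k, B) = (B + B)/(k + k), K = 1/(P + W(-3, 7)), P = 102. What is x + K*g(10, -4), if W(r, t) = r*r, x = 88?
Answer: 48838/555 ≈ 87.996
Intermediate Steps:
W(r, t) = r**2
K = 1/111 (K = 1/(102 + (-3)**2) = 1/(102 + 9) = 1/111 ≈ 0.0090090)
g(k, B) = B/k (g(k, B) = (2*B)/((2*k)) = (2*B)*(1/(2*k)) = B/k)
x + K*g(10, -4) = 88 + (-4/10)/111 = 88 + (-4*1/10)/111 = 88 + (1/111)*(-2/5) = 88 - 2/555 = 48838/555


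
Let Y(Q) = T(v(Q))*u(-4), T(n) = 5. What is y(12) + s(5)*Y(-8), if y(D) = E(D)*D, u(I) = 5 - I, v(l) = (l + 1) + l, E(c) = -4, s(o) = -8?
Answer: -408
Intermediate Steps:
v(l) = 1 + 2*l (v(l) = (1 + l) + l = 1 + 2*l)
y(D) = -4*D
Y(Q) = 45 (Y(Q) = 5*(5 - 1*(-4)) = 5*(5 + 4) = 5*9 = 45)
y(12) + s(5)*Y(-8) = -4*12 - 8*45 = -48 - 360 = -408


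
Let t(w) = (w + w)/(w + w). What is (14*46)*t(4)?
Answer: 644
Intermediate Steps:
t(w) = 1 (t(w) = (2*w)/((2*w)) = (2*w)*(1/(2*w)) = 1)
(14*46)*t(4) = (14*46)*1 = 644*1 = 644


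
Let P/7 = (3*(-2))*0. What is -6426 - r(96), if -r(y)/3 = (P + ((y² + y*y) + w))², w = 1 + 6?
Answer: 1019983737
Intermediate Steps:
w = 7
P = 0 (P = 7*((3*(-2))*0) = 7*(-6*0) = 7*0 = 0)
r(y) = -3*(7 + 2*y²)² (r(y) = -3*(0 + ((y² + y*y) + 7))² = -3*(0 + ((y² + y²) + 7))² = -3*(0 + (2*y² + 7))² = -3*(0 + (7 + 2*y²))² = -3*(7 + 2*y²)²)
-6426 - r(96) = -6426 - (-3)*(7 + 2*96²)² = -6426 - (-3)*(7 + 2*9216)² = -6426 - (-3)*(7 + 18432)² = -6426 - (-3)*18439² = -6426 - (-3)*339996721 = -6426 - 1*(-1019990163) = -6426 + 1019990163 = 1019983737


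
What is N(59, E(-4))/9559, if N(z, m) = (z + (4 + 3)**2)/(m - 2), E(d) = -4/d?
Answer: -108/9559 ≈ -0.011298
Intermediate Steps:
N(z, m) = (49 + z)/(-2 + m) (N(z, m) = (z + 7**2)/(-2 + m) = (z + 49)/(-2 + m) = (49 + z)/(-2 + m))
N(59, E(-4))/9559 = ((49 + 59)/(-2 - 4/(-4)))/9559 = (108/(-2 - 4*(-1/4)))*(1/9559) = (108/(-2 + 1))*(1/9559) = (108/(-1))*(1/9559) = -1*108*(1/9559) = -108*1/9559 = -108/9559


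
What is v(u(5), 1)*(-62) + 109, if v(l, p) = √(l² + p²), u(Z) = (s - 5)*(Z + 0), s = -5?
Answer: 109 - 62*√2501 ≈ -2991.6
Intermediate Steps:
u(Z) = -10*Z (u(Z) = (-5 - 5)*(Z + 0) = -10*Z)
v(u(5), 1)*(-62) + 109 = √((-10*5)² + 1²)*(-62) + 109 = √((-50)² + 1)*(-62) + 109 = √(2500 + 1)*(-62) + 109 = √2501*(-62) + 109 = -62*√2501 + 109 = 109 - 62*√2501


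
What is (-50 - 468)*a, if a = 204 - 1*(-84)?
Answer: -149184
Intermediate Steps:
a = 288 (a = 204 + 84 = 288)
(-50 - 468)*a = (-50 - 468)*288 = -518*288 = -149184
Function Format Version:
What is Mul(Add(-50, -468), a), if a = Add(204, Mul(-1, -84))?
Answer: -149184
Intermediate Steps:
a = 288 (a = Add(204, 84) = 288)
Mul(Add(-50, -468), a) = Mul(Add(-50, -468), 288) = Mul(-518, 288) = -149184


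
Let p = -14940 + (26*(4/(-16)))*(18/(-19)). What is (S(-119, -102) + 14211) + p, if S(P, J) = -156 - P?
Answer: -14437/19 ≈ -759.84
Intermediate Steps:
p = -283743/19 (p = -14940 + (26*(4*(-1/16)))*(18*(-1/19)) = -14940 + (26*(-¼))*(-18/19) = -14940 - 13/2*(-18/19) = -14940 + 117/19 = -283743/19 ≈ -14934.)
(S(-119, -102) + 14211) + p = ((-156 - 1*(-119)) + 14211) - 283743/19 = ((-156 + 119) + 14211) - 283743/19 = (-37 + 14211) - 283743/19 = 14174 - 283743/19 = -14437/19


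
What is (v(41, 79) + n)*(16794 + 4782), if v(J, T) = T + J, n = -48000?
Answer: -1033058880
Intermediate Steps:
v(J, T) = J + T
(v(41, 79) + n)*(16794 + 4782) = ((41 + 79) - 48000)*(16794 + 4782) = (120 - 48000)*21576 = -47880*21576 = -1033058880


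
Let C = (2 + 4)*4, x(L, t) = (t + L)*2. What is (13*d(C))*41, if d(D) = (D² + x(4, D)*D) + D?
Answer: 1036152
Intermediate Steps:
x(L, t) = 2*L + 2*t (x(L, t) = (L + t)*2 = 2*L + 2*t)
C = 24 (C = 6*4 = 24)
d(D) = D + D² + D*(8 + 2*D) (d(D) = (D² + (2*4 + 2*D)*D) + D = (D² + (8 + 2*D)*D) + D = (D² + D*(8 + 2*D)) + D = D + D² + D*(8 + 2*D))
(13*d(C))*41 = (13*(3*24*(3 + 24)))*41 = (13*(3*24*27))*41 = (13*1944)*41 = 25272*41 = 1036152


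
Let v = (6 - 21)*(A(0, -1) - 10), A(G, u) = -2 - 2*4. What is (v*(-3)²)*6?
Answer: 16200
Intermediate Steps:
A(G, u) = -10 (A(G, u) = -2 - 8 = -10)
v = 300 (v = (6 - 21)*(-10 - 10) = -15*(-20) = 300)
(v*(-3)²)*6 = (300*(-3)²)*6 = (300*9)*6 = 2700*6 = 16200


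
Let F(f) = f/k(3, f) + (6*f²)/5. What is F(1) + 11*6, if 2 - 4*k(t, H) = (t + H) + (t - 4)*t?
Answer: 356/5 ≈ 71.200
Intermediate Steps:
k(t, H) = ½ - H/4 - t/4 - t*(-4 + t)/4 (k(t, H) = ½ - ((t + H) + (t - 4)*t)/4 = ½ - ((H + t) + (-4 + t)*t)/4 = ½ - ((H + t) + t*(-4 + t))/4 = ½ - (H + t + t*(-4 + t))/4 = ½ + (-H/4 - t/4 - t*(-4 + t)/4) = ½ - H/4 - t/4 - t*(-4 + t)/4)
F(f) = 6*f²/5 + f/(½ - f/4) (F(f) = f/(½ - f/4 - ¼*3² + (¾)*3) + (6*f²)/5 = f/(½ - f/4 - ¼*9 + 9/4) + (6*f²)*(⅕) = f/(½ - f/4 - 9/4 + 9/4) + 6*f²/5 = f/(½ - f/4) + 6*f²/5 = 6*f²/5 + f/(½ - f/4))
F(1) + 11*6 = (⅖)*1*(-10 + 3*1*(-2 + 1))/(-2 + 1) + 11*6 = (⅖)*1*(-10 + 3*1*(-1))/(-1) + 66 = (⅖)*1*(-1)*(-10 - 3) + 66 = (⅖)*1*(-1)*(-13) + 66 = 26/5 + 66 = 356/5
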